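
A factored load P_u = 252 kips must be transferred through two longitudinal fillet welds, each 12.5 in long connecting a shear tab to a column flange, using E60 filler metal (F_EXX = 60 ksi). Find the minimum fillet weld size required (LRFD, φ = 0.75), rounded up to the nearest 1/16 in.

Total weld length L = 25 in.
Required throat t_e = P_u / (φ × 0.6 F_EXX × L) = 252 / (0.75 × 0.6 × 60 × 25) = 0.3733 in.
Required leg w = t_e / 0.707 = 0.5281 in → use 9/16 in.

w = 9/16 in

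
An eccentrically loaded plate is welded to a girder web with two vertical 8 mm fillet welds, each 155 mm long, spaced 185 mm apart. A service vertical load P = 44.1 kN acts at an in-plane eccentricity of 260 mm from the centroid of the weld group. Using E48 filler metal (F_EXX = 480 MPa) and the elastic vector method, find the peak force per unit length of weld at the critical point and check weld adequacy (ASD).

Total weld length L_w = 310 mm. Treat welds as unit-width lines.
Polar moment about centroid: J = 2[d³/12 + d(b/2)²] = 2[155³/12 + 155×92.5²] = 3273000 mm³.
Direct shear f_v = P/L_w = 44.1×10³ / 310 = 142.3 N/mm (vertical).
Torsion M = P·e = 44.1×10³ × 260 = 11466000 N·mm.
Critical point at (x, y) = (92.5, 77.5) from centroid. f_tx = M·y/J = 271.5 N/mm; f_ty = M·x/J = 324 N/mm.
Resultant f_max = √[f_tx² + (f_v + f_ty)²] = √[271.5² + (142.3 + 324)²] = 539.6 N/mm.
Capacity per unit length: r_n/Ω = (1/2.0) × 0.6 × 480 × (0.707 × 8) = 814.5 N/mm.
539.6 ≤ 814.5 → adequate.

f_max ≈ 540 N/mm; adequate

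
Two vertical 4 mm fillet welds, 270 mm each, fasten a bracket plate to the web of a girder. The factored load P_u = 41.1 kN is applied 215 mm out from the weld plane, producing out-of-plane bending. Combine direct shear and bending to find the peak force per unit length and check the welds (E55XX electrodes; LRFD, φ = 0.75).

f_max ≈ 372 N/mm; adequate

E55XX → F_EXX = 550 MPa.
L_w = 2 × 270 = 540 mm; section modulus (unit throat) S = 2 × L²/6 = 24300 mm².
Direct shear f_v = P/L_w = 41.1×10³/540 = 76.11 N/mm.
Moment M = P × e = 41.1×10³ × 215 = 8836500 N·mm; bending f_b = M/S = 363.6 N/mm.
f_max = √(f_v² + f_b²) = √(76.11² + 363.6²) = 371.5 N/mm.
φr_n = 0.75 × 0.6 × 550 × (0.707 × 4) = 699.9 N/mm → adequate.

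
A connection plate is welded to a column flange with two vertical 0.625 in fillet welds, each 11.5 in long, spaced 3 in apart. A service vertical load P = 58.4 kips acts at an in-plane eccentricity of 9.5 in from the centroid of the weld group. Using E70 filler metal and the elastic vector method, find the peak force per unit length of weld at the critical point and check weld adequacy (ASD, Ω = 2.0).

E70XX → F_EXX = 70 ksi.
Total weld length L_w = 23 in. Treat welds as unit-width lines.
Polar moment about centroid: J = 2[d³/12 + d(b/2)²] = 2[11.5³/12 + 11.5×1.5²] = 305.2 in³.
Direct shear f_v = P/L_w = 58.4 / 23 = 2.539 kip/in (vertical).
Torsion M = P·e = 58.4 × 9.5 = 554.8 kip·in.
Critical point at (x, y) = (1.5, 5.75) from centroid. f_tx = M·y/J = 10.45 kip/in; f_ty = M·x/J = 2.726 kip/in.
Resultant f_max = √[f_tx² + (f_v + f_ty)²] = √[10.45² + (2.539 + 2.726)²] = 11.7 kip/in.
Capacity per unit length: r_n/Ω = (1/2.0) × 0.6 × 70 × (0.707 × 0.625) = 9.279 kip/in.
11.7 > 9.279 → NOT adequate.

f_max ≈ 11.7 kip/in; NOT adequate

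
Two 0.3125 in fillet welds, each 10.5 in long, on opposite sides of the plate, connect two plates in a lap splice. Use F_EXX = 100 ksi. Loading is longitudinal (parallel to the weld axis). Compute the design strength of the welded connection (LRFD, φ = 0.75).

Effective throat t_e = 0.707 × 0.3125 = 0.2209 in.
Total length L = 21 in; A_we = 0.2209 × 21 = 4.64 in².
F_nw = 0.6 F_EXX = 0.6 × 100 = 60 ksi.
φR_n = 0.75 × 60 × 4.64 = 208.8 kips.

φR_n ≈ 209 kips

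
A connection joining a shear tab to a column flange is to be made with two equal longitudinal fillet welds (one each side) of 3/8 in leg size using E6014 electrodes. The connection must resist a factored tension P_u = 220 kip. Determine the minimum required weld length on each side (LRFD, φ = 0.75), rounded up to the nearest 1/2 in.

E60XX → F_EXX = 60 ksi.
Throat t_e = 0.707 × 0.375 = 0.2651 in.
φr_n = 0.75 × 0.6 × 60 × 0.2651 = 7.158 kip/in.
L_req = P_u / φr_n = 220 / 7.158 = 30.73 in total.
Per side: 30.73 / 2 = 15.37 in.
Round up → use L = 15.5 in on each side.

L = 15.5 in on each side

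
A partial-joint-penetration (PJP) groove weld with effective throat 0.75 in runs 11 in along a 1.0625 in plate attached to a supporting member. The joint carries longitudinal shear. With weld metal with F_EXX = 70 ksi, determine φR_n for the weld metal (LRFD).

φR_n ≈ 260 kips

Effective throat (given) t_e = 0.75 in.
A_we = 0.75 × 11 = 8.25 in².
F_nw = 0.6 F_EXX = 42 ksi.
φR_n = 0.75 × 42 × 8.25 = 259.9 kips.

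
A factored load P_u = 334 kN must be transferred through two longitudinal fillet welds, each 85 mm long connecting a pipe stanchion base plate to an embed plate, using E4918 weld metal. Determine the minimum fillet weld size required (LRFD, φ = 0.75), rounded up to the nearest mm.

w = 13 mm

E49XX → F_EXX = 490 MPa.
Total weld length L = 170 mm.
Required throat t_e = P_u / (φ × 0.6 F_EXX × L) = 334 / (0.75 × 0.6 × 490 × 170 × 10⁻³) = 8.91 mm.
Required leg w = t_e / 0.707 = 12.6 mm → use 13 mm.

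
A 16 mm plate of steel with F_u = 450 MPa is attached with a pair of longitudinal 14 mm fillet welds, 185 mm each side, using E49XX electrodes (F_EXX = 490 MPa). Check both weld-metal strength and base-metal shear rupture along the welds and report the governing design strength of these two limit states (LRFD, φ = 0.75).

t_e = 0.707 × 14 = 9.898 mm; L = 370 mm.
Weld metal: φR_n = 0.75 × 0.6 × 490 × 9.898 × 370 × 10⁻³ = 807.5 kN.
Base metal (shear rupture): φR_n = 0.75 × 0.6 × 450 × 16 × 370 × 10⁻³ = 1199 kN.
Governing: weld metal.

φR_n ≈ 808 kN (weld metal governs)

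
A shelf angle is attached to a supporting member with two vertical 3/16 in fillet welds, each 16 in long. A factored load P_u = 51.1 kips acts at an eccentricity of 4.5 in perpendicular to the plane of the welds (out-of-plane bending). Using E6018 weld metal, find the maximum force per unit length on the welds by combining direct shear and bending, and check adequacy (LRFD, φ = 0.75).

f_max ≈ 3.13 kip/in; adequate

E60XX → F_EXX = 60 ksi.
L_w = 2 × 16 = 32 in; section modulus (unit throat) S = 2 × L²/6 = 85.33 in².
Direct shear f_v = P/L_w = 51.1/32 = 1.597 kip/in.
Moment M = P × e = 51.1 × 4.5 = 229.95 kip·in; bending f_b = M/S = 2.695 kip/in.
f_max = √(f_v² + f_b²) = √(1.597² + 2.695²) = 3.132 kip/in.
φr_n = 0.75 × 0.6 × 60 × (0.707 × 0.1875) = 3.579 kip/in → adequate.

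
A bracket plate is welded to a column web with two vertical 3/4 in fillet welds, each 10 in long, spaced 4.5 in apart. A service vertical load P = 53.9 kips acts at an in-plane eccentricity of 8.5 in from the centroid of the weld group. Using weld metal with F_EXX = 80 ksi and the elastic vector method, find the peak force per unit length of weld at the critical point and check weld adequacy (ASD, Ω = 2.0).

Total weld length L_w = 20 in. Treat welds as unit-width lines.
Polar moment about centroid: J = 2[d³/12 + d(b/2)²] = 2[10³/12 + 10×2.25²] = 267.9 in³.
Direct shear f_v = P/L_w = 53.9 / 20 = 2.695 kip/in (vertical).
Torsion M = P·e = 53.9 × 8.5 = 458.15 kip·in.
Critical point at (x, y) = (2.25, 5) from centroid. f_tx = M·y/J = 8.55 kip/in; f_ty = M·x/J = 3.848 kip/in.
Resultant f_max = √[f_tx² + (f_v + f_ty)²] = √[8.55² + (2.695 + 3.848)²] = 10.77 kip/in.
Capacity per unit length: r_n/Ω = (1/2.0) × 0.6 × 80 × (0.707 × 0.75) = 12.73 kip/in.
10.77 ≤ 12.73 → adequate.

f_max ≈ 10.8 kip/in; adequate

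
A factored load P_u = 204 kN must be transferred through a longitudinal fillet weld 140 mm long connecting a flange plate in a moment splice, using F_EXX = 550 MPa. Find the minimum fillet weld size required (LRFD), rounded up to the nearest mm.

w = 9 mm

Total weld length L = 140 mm.
Required throat t_e = P_u / (φ × 0.6 F_EXX × L) = 204 / (0.75 × 0.6 × 550 × 140 × 10⁻³) = 5.887 mm.
Required leg w = t_e / 0.707 = 8.327 mm → use 9 mm.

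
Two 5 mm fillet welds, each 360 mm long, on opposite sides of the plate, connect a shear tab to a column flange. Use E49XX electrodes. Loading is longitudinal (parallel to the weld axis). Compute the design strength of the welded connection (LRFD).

E49XX → F_EXX = 490 MPa.
Effective throat t_e = 0.707 × 5 = 3.535 mm.
Total length L = 720 mm; A_we = 3.535 × 720 = 2545 mm².
F_nw = 0.6 F_EXX = 0.6 × 490 = 294 MPa.
φR_n = 0.75 × 294 × 2545 × 10⁻³ = 561.2 kN.

φR_n ≈ 561 kN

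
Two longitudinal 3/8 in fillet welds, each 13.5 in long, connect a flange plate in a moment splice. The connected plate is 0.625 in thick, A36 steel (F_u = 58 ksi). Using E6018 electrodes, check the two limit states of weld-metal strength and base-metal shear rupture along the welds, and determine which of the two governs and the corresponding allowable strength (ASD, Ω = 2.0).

R_n/Ω ≈ 129 kips (weld metal governs)

E60XX → F_EXX = 60 ksi.
t_e = 0.707 × 0.375 = 0.2651 in; L = 27 in.
Weld metal: R_n/Ω = (1/2.0) × 0.6 × 60 × 0.2651 × 27 = 128.9 kips.
Base metal (shear rupture): R_n/Ω = (1/2.0) × 0.6 × 58 × 0.625 × 27 = 293.6 kips.
Governing: weld metal.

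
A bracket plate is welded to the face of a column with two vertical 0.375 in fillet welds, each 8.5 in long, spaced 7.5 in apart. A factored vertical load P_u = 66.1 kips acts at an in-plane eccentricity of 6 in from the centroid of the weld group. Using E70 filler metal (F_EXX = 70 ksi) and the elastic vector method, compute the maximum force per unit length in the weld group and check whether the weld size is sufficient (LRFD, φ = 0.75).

Total weld length L_w = 17 in. Treat welds as unit-width lines.
Polar moment about centroid: J = 2[d³/12 + d(b/2)²] = 2[8.5³/12 + 8.5×3.75²] = 341.4 in³.
Direct shear f_v = P/L_w = 66.1 / 17 = 3.888 kip/in (vertical).
Torsion M = P·e = 66.1 × 6 = 396.6 kip·in.
Critical point at (x, y) = (3.75, 4.25) from centroid. f_tx = M·y/J = 4.937 kip/in; f_ty = M·x/J = 4.356 kip/in.
Resultant f_max = √[f_tx² + (f_v + f_ty)²] = √[4.937² + (3.888 + 4.356)²] = 9.61 kip/in.
Capacity per unit length: φr_n = 0.75 × 0.6 × 70 × (0.707 × 0.375) = 8.351 kip/in.
9.61 > 8.351 → NOT adequate.

f_max ≈ 9.61 kip/in; NOT adequate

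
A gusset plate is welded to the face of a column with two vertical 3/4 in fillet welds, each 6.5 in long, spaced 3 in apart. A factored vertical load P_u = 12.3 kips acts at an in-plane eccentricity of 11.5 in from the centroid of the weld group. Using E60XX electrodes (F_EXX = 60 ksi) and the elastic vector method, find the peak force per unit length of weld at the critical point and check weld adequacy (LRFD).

Total weld length L_w = 13 in. Treat welds as unit-width lines.
Polar moment about centroid: J = 2[d³/12 + d(b/2)²] = 2[6.5³/12 + 6.5×1.5²] = 75.02 in³.
Direct shear f_v = P/L_w = 12.3 / 13 = 0.9462 kip/in (vertical).
Torsion M = P·e = 12.3 × 11.5 = 141.45 kip·in.
Critical point at (x, y) = (1.5, 3.25) from centroid. f_tx = M·y/J = 6.128 kip/in; f_ty = M·x/J = 2.828 kip/in.
Resultant f_max = √[f_tx² + (f_v + f_ty)²] = √[6.128² + (0.9462 + 2.828)²] = 7.197 kip/in.
Capacity per unit length: φr_n = 0.75 × 0.6 × 60 × (0.707 × 0.75) = 14.32 kip/in.
7.197 ≤ 14.32 → adequate.

f_max ≈ 7.2 kip/in; adequate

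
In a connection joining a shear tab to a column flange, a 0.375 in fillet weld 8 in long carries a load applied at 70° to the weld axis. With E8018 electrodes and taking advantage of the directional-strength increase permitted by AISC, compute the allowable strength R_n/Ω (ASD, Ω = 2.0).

E80XX → F_EXX = 80 ksi.
t_e = 0.707 × 0.375 = 0.2651 in; A_we = 0.2651 × 8 = 2.121 in².
Directional factor: 1.0 + 0.5 sin^1.5(70°) = 1.455.
F_nw = 0.6 × 80 × 1.455 = 69.86 ksi.
R_n/Ω = (69.86 × 2.121) / 2.0 = 74.09 kip.

R_n/Ω ≈ 74.1 kip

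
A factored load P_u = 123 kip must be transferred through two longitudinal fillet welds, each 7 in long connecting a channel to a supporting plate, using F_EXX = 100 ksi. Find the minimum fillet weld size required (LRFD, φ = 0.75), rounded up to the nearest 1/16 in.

Total weld length L = 14 in.
Required throat t_e = P_u / (φ × 0.6 F_EXX × L) = 123 / (0.75 × 0.6 × 100 × 14) = 0.1952 in.
Required leg w = t_e / 0.707 = 0.2762 in → use 5/16 in.

w = 5/16 in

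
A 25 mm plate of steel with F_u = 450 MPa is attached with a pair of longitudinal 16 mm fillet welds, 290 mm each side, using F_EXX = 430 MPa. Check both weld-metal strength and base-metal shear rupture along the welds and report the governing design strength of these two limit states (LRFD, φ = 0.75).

t_e = 0.707 × 16 = 11.31 mm; L = 580 mm.
Weld metal: φR_n = 0.75 × 0.6 × 430 × 11.31 × 580 × 10⁻³ = 1270 kN.
Base metal (shear rupture): φR_n = 0.75 × 0.6 × 450 × 25 × 580 × 10⁻³ = 2936 kN.
Governing: weld metal.

φR_n ≈ 1270 kN (weld metal governs)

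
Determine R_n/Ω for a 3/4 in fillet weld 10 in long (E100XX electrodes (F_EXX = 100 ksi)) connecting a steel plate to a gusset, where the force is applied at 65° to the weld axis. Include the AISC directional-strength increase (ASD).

t_e = 0.707 × 0.75 = 0.5302 in; A_we = 0.5302 × 10 = 5.303 in².
Directional factor: 1.0 + 0.5 sin^1.5(65°) = 1.431.
F_nw = 0.6 × 100 × 1.431 = 85.88 ksi.
R_n/Ω = (85.88 × 5.303) / 2.0 = 227.7 kip.

R_n/Ω ≈ 228 kip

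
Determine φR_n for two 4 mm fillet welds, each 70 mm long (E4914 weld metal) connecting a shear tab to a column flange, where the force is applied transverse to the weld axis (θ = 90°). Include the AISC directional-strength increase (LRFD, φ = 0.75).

φR_n ≈ 131 kN

E49XX → F_EXX = 490 MPa.
t_e = 0.707 × 4 = 2.828 mm; A_we = 2.828 × 140 = 395.9 mm².
Directional factor: 1.0 + 0.5 sin^1.5(90°) = 1.5.
F_nw = 0.6 × 490 × 1.5 = 441 MPa.
φR_n = 0.75 × 441 × 395.9 × 10⁻³ = 131 kN.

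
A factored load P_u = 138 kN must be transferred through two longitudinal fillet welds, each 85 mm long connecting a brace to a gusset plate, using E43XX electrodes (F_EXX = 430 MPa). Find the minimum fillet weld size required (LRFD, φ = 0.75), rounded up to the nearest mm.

Total weld length L = 170 mm.
Required throat t_e = P_u / (φ × 0.6 F_EXX × L) = 138 / (0.75 × 0.6 × 430 × 170 × 10⁻³) = 4.195 mm.
Required leg w = t_e / 0.707 = 5.934 mm → use 6 mm.

w = 6 mm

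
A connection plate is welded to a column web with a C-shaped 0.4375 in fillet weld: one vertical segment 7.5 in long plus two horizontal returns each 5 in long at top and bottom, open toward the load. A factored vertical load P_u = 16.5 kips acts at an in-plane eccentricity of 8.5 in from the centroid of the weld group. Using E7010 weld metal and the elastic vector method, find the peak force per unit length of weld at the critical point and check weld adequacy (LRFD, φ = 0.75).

E70XX → F_EXX = 70 ksi.
Total weld length L_w = 17.5 in. Treat welds as unit-width lines.
Centroid: x̄ = 2×5×2.5 / 17.5 = 1.429 in from the vertical weld.
Polar moment about centroid: J = I_x + I_y = [7.5³/12 + 2×5×3.75²] + [7.5×1.429² + 2(5³/12 + 5×1.071²)] = 223.4 in³.
Direct shear f_v = P/L_w = 16.5 / 17.5 = 0.9429 kip/in (vertical).
Torsion M = P·e = 16.5 × 8.5 = 140.25 kip·in.
Critical point at (x, y) = (3.571, 3.75) from centroid. f_tx = M·y/J = 2.354 kip/in; f_ty = M·x/J = 2.242 kip/in.
Resultant f_max = √[f_tx² + (f_v + f_ty)²] = √[2.354² + (0.9429 + 2.242)²] = 3.961 kip/in.
Capacity per unit length: φr_n = 0.75 × 0.6 × 70 × (0.707 × 0.4375) = 9.743 kip/in.
3.961 ≤ 9.743 → adequate.

f_max ≈ 3.96 kip/in; adequate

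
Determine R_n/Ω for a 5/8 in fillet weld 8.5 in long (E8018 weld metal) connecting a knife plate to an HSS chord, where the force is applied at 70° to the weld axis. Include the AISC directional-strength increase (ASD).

E80XX → F_EXX = 80 ksi.
t_e = 0.707 × 0.625 = 0.4419 in; A_we = 0.4419 × 8.5 = 3.756 in².
Directional factor: 1.0 + 0.5 sin^1.5(70°) = 1.455.
F_nw = 0.6 × 80 × 1.455 = 69.86 ksi.
R_n/Ω = (69.86 × 3.756) / 2.0 = 131.2 kip.

R_n/Ω ≈ 131 kip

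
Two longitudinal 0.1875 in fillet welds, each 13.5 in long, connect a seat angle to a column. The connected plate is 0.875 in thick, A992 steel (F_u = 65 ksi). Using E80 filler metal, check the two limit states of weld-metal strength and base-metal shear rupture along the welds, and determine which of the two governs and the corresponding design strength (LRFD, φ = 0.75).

φR_n ≈ 129 kip (weld metal governs)

E80XX → F_EXX = 80 ksi.
t_e = 0.707 × 0.1875 = 0.1326 in; L = 27 in.
Weld metal: φR_n = 0.75 × 0.6 × 80 × 0.1326 × 27 = 128.9 kip.
Base metal (shear rupture): φR_n = 0.75 × 0.6 × 65 × 0.875 × 27 = 691 kip.
Governing: weld metal.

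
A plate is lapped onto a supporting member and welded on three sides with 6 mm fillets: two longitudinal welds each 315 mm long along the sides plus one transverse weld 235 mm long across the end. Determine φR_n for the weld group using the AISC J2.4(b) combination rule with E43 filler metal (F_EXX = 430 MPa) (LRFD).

t_e = 0.707 × 6 = 4.242 mm.
R_nwl = 0.6 × 430 × 4.242 × 630 × 10⁻³ = 689.5 kN (longitudinal, 2 welds).
R_nwt = 0.6 × 430 × 4.242 × 235 × 10⁻³ = 257.2 kN (transverse, base value).
(i) R_nwl + R_nwt = 946.7 kN; (ii) 0.85 R_nwl + 1.5 R_nwt = 971.9 kN.
R_n = max = 971.9 kN [governs: (ii)]; φR_n = 728.9 kN.

φR_n ≈ 729 kN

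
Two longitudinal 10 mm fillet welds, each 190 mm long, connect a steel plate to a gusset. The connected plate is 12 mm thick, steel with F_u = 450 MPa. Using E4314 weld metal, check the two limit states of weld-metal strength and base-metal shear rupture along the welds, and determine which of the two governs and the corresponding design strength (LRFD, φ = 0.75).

E43XX → F_EXX = 430 MPa.
t_e = 0.707 × 10 = 7.07 mm; L = 380 mm.
Weld metal: φR_n = 0.75 × 0.6 × 430 × 7.07 × 380 × 10⁻³ = 519.9 kN.
Base metal (shear rupture): φR_n = 0.75 × 0.6 × 450 × 12 × 380 × 10⁻³ = 923.4 kN.
Governing: weld metal.

φR_n ≈ 520 kN (weld metal governs)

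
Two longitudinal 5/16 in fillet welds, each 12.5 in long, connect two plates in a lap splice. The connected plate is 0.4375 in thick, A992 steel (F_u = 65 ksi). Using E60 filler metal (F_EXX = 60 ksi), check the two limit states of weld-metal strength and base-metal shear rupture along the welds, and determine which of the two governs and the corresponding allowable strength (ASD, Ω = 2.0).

R_n/Ω ≈ 99.4 kips (weld metal governs)

t_e = 0.707 × 0.3125 = 0.2209 in; L = 25 in.
Weld metal: R_n/Ω = (1/2.0) × 0.6 × 60 × 0.2209 × 25 = 99.42 kips.
Base metal (shear rupture): R_n/Ω = (1/2.0) × 0.6 × 65 × 0.4375 × 25 = 213.3 kips.
Governing: weld metal.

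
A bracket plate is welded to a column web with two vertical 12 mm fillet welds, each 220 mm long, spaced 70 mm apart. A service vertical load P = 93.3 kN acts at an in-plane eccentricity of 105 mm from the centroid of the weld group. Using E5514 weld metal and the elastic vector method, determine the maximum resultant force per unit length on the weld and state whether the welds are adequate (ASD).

E55XX → F_EXX = 550 MPa.
Total weld length L_w = 440 mm. Treat welds as unit-width lines.
Polar moment about centroid: J = 2[d³/12 + d(b/2)²] = 2[220³/12 + 220×35²] = 2314000 mm³.
Direct shear f_v = P/L_w = 93.3×10³ / 440 = 212 N/mm (vertical).
Torsion M = P·e = 93.3×10³ × 105 = 9796500 N·mm.
Critical point at (x, y) = (35, 110) from centroid. f_tx = M·y/J = 465.8 N/mm; f_ty = M·x/J = 148.2 N/mm.
Resultant f_max = √[f_tx² + (f_v + f_ty)²] = √[465.8² + (212 + 148.2)²] = 588.8 N/mm.
Capacity per unit length: r_n/Ω = (1/2.0) × 0.6 × 550 × (0.707 × 12) = 1400 N/mm.
588.8 ≤ 1400 → adequate.

f_max ≈ 589 N/mm; adequate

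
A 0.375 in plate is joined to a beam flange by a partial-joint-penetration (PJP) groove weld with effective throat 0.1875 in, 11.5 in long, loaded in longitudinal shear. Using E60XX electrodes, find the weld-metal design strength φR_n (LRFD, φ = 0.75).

φR_n ≈ 58.2 kips

E60XX → F_EXX = 60 ksi.
Effective throat (given) t_e = 0.1875 in.
A_we = 0.1875 × 11.5 = 2.156 in².
F_nw = 0.6 F_EXX = 36 ksi.
φR_n = 0.75 × 36 × 2.156 = 58.22 kips.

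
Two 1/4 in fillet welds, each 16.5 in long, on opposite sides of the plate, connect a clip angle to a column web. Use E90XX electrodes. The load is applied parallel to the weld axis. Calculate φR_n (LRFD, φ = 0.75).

E90XX → F_EXX = 90 ksi.
Effective throat t_e = 0.707 × 0.25 = 0.1767 in.
Total length L = 33 in; A_we = 0.1767 × 33 = 5.833 in².
F_nw = 0.6 F_EXX = 0.6 × 90 = 54 ksi.
φR_n = 0.75 × 54 × 5.833 = 236.2 kip.

φR_n ≈ 236 kip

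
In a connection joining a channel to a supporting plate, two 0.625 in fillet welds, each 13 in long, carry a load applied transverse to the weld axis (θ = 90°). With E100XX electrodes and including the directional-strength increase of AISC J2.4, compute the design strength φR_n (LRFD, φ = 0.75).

φR_n ≈ 775 kips

E100XX → F_EXX = 100 ksi.
t_e = 0.707 × 0.625 = 0.4419 in; A_we = 0.4419 × 26 = 11.49 in².
Directional factor: 1.0 + 0.5 sin^1.5(90°) = 1.5.
F_nw = 0.6 × 100 × 1.5 = 90 ksi.
φR_n = 0.75 × 90 × 11.49 = 775.5 kips.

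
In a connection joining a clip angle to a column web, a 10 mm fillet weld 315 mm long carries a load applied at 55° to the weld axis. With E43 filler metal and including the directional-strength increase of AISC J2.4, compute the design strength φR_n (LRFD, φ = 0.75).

E43XX → F_EXX = 430 MPa.
t_e = 0.707 × 10 = 7.07 mm; A_we = 7.07 × 315 = 2227 mm².
Directional factor: 1.0 + 0.5 sin^1.5(55°) = 1.371.
F_nw = 0.6 × 430 × 1.371 = 353.6 MPa.
φR_n = 0.75 × 353.6 × 2227 × 10⁻³ = 590.7 kN.

φR_n ≈ 591 kN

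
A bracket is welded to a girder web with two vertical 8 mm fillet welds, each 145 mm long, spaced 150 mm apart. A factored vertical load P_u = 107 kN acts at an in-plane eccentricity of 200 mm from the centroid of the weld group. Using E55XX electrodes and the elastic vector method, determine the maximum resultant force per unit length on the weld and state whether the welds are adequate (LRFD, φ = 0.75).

f_max ≈ 1330 N/mm; adequate

E55XX → F_EXX = 550 MPa.
Total weld length L_w = 290 mm. Treat welds as unit-width lines.
Polar moment about centroid: J = 2[d³/12 + d(b/2)²] = 2[145³/12 + 145×75²] = 2139000 mm³.
Direct shear f_v = P/L_w = 107×10³ / 290 = 369 N/mm (vertical).
Torsion M = P·e = 107×10³ × 200 = 21400000 N·mm.
Critical point at (x, y) = (75, 72.5) from centroid. f_tx = M·y/J = 725.2 N/mm; f_ty = M·x/J = 750.2 N/mm.
Resultant f_max = √[f_tx² + (f_v + f_ty)²] = √[725.2² + (369 + 750.2)²] = 1334 N/mm.
Capacity per unit length: φr_n = 0.75 × 0.6 × 550 × (0.707 × 8) = 1400 N/mm.
1334 ≤ 1400 → adequate.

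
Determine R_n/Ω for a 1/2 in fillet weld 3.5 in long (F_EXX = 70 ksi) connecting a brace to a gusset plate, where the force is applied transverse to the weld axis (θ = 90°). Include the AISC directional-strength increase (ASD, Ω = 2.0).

R_n/Ω ≈ 39 kip

t_e = 0.707 × 0.5 = 0.3535 in; A_we = 0.3535 × 3.5 = 1.237 in².
Directional factor: 1.0 + 0.5 sin^1.5(90°) = 1.5.
F_nw = 0.6 × 70 × 1.5 = 63 ksi.
R_n/Ω = (63 × 1.237) / 2.0 = 38.97 kip.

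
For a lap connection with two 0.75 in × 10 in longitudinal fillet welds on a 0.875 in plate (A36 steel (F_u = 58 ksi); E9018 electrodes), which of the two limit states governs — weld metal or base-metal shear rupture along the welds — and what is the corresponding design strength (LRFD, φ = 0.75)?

E90XX → F_EXX = 90 ksi.
t_e = 0.707 × 0.75 = 0.5302 in; L = 20 in.
Weld metal: φR_n = 0.75 × 0.6 × 90 × 0.5302 × 20 = 429.5 kips.
Base metal (shear rupture): φR_n = 0.75 × 0.6 × 58 × 0.875 × 20 = 456.7 kips.
Governing: weld metal.

φR_n ≈ 430 kips (weld metal governs)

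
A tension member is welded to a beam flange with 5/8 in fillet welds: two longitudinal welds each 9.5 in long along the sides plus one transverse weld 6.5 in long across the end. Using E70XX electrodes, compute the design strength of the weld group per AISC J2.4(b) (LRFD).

E70XX → F_EXX = 70 ksi.
t_e = 0.707 × 0.625 = 0.4419 in.
R_nwl = 0.6 × 70 × 0.4419 × 19 = 352.6 kip (longitudinal, 2 welds).
R_nwt = 0.6 × 70 × 0.4419 × 6.5 = 120.6 kip (transverse, base value).
(i) R_nwl + R_nwt = 473.2 kip; (ii) 0.85 R_nwl + 1.5 R_nwt = 480.7 kip.
R_n = max = 480.7 kip [governs: (ii)]; φR_n = 360.5 kip.

φR_n ≈ 361 kip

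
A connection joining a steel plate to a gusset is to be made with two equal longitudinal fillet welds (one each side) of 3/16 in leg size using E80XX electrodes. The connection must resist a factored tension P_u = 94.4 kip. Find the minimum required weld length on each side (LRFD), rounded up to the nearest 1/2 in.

L = 10 in on each side

E80XX → F_EXX = 80 ksi.
Throat t_e = 0.707 × 0.1875 = 0.1326 in.
φr_n = 0.75 × 0.6 × 80 × 0.1326 = 4.772 kip/in.
L_req = P_u / φr_n = 94.4 / 4.772 = 19.78 in total.
Per side: 19.78 / 2 = 9.891 in.
Round up → use L = 10 in on each side.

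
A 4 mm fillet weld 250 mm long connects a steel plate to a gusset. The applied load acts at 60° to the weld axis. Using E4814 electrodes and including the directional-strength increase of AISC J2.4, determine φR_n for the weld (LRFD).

E48XX → F_EXX = 480 MPa.
t_e = 0.707 × 4 = 2.828 mm; A_we = 2.828 × 250 = 707 mm².
Directional factor: 1.0 + 0.5 sin^1.5(60°) = 1.403.
F_nw = 0.6 × 480 × 1.403 = 404.1 MPa.
φR_n = 0.75 × 404.1 × 707 × 10⁻³ = 214.2 kN.

φR_n ≈ 214 kN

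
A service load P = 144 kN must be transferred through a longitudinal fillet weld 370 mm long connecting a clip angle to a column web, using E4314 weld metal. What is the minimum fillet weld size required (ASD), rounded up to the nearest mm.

E43XX → F_EXX = 430 MPa.
Total weld length L = 370 mm.
Required throat t_e = P × Ω / (0.6 F_EXX × L) = 144 × 2.0 / (0.6 × 430 × 370 × 10⁻³) = 3.017 mm.
Required leg w = t_e / 0.707 = 4.267 mm → use 5 mm.

w = 5 mm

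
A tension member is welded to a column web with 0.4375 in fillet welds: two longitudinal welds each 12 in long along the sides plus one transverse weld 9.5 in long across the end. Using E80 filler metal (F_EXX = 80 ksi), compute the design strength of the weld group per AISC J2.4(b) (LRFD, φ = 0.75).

t_e = 0.707 × 0.4375 = 0.3093 in.
R_nwl = 0.6 × 80 × 0.3093 × 24 = 356.3 kip (longitudinal, 2 welds).
R_nwt = 0.6 × 80 × 0.3093 × 9.5 = 141 kip (transverse, base value).
(i) R_nwl + R_nwt = 497.4 kip; (ii) 0.85 R_nwl + 1.5 R_nwt = 514.4 kip.
R_n = max = 514.4 kip [governs: (ii)]; φR_n = 385.8 kip.

φR_n ≈ 386 kip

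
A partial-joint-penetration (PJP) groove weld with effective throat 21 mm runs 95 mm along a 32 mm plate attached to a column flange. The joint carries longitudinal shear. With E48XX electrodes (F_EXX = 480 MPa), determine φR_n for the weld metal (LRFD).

Effective throat (given) t_e = 21 mm.
A_we = 21 × 95 = 1995 mm².
F_nw = 0.6 F_EXX = 288 MPa.
φR_n = 0.75 × 288 × 1995 × 10⁻³ = 430.9 kN.

φR_n ≈ 431 kN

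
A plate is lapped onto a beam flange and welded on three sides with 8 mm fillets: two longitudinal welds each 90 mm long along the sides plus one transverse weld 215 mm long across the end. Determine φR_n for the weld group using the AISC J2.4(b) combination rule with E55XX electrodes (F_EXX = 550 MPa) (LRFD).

φR_n ≈ 666 kN

t_e = 0.707 × 8 = 5.656 mm.
R_nwl = 0.6 × 550 × 5.656 × 180 × 10⁻³ = 336 kN (longitudinal, 2 welds).
R_nwt = 0.6 × 550 × 5.656 × 215 × 10⁻³ = 401.3 kN (transverse, base value).
(i) R_nwl + R_nwt = 737.3 kN; (ii) 0.85 R_nwl + 1.5 R_nwt = 887.5 kN.
R_n = max = 887.5 kN [governs: (ii)]; φR_n = 665.6 kN.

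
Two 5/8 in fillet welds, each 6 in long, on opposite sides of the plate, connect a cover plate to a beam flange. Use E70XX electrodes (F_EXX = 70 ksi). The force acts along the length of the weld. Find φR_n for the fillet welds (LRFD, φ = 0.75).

φR_n ≈ 167 kips

Effective throat t_e = 0.707 × 0.625 = 0.4419 in.
Total length L = 12 in; A_we = 0.4419 × 12 = 5.302 in².
F_nw = 0.6 F_EXX = 0.6 × 70 = 42 ksi.
φR_n = 0.75 × 42 × 5.302 = 167 kips.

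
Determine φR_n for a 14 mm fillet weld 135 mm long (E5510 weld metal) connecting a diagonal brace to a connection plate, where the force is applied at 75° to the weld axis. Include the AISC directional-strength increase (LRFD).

E55XX → F_EXX = 550 MPa.
t_e = 0.707 × 14 = 9.898 mm; A_we = 9.898 × 135 = 1336 mm².
Directional factor: 1.0 + 0.5 sin^1.5(75°) = 1.475.
F_nw = 0.6 × 550 × 1.475 = 486.6 MPa.
φR_n = 0.75 × 486.6 × 1336 × 10⁻³ = 487.7 kN.

φR_n ≈ 488 kN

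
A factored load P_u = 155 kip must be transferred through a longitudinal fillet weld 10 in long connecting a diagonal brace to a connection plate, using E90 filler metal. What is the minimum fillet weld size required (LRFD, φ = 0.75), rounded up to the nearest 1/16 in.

w = 9/16 in

E90XX → F_EXX = 90 ksi.
Total weld length L = 10 in.
Required throat t_e = P_u / (φ × 0.6 F_EXX × L) = 155 / (0.75 × 0.6 × 90 × 10) = 0.3827 in.
Required leg w = t_e / 0.707 = 0.5413 in → use 9/16 in.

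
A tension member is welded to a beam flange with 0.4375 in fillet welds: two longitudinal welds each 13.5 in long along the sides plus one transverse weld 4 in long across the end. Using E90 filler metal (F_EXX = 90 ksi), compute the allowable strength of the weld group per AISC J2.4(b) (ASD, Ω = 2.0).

R_n/Ω ≈ 259 kip

t_e = 0.707 × 0.4375 = 0.3093 in.
R_nwl = 0.6 × 90 × 0.3093 × 27 = 451 kip (longitudinal, 2 welds).
R_nwt = 0.6 × 90 × 0.3093 × 4 = 66.81 kip (transverse, base value).
(i) R_nwl + R_nwt = 517.8 kip; (ii) 0.85 R_nwl + 1.5 R_nwt = 483.5 kip.
R_n = max = 517.8 kip [governs: (i)]; R_n/Ω = 258.9 kip.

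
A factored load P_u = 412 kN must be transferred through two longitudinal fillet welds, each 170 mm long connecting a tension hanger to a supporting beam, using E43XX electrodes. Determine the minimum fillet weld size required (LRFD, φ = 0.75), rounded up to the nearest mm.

w = 9 mm

E43XX → F_EXX = 430 MPa.
Total weld length L = 340 mm.
Required throat t_e = P_u / (φ × 0.6 F_EXX × L) = 412 / (0.75 × 0.6 × 430 × 340 × 10⁻³) = 6.262 mm.
Required leg w = t_e / 0.707 = 8.858 mm → use 9 mm.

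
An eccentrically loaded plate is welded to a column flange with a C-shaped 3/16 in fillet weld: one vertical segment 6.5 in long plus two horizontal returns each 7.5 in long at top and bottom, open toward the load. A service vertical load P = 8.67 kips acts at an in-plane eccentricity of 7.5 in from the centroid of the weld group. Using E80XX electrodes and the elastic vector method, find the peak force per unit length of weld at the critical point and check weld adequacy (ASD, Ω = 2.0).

f_max ≈ 1.56 kip/in; adequate

E80XX → F_EXX = 80 ksi.
Total weld length L_w = 21.5 in. Treat welds as unit-width lines.
Centroid: x̄ = 2×7.5×3.75 / 21.5 = 2.616 in from the vertical weld.
Polar moment about centroid: J = I_x + I_y = [6.5³/12 + 2×7.5×3.25²] + [6.5×2.616² + 2(7.5³/12 + 7.5×1.134²)] = 315.4 in³.
Direct shear f_v = P/L_w = 8.67 / 21.5 = 0.4033 kip/in (vertical).
Torsion M = P·e = 8.67 × 7.5 = 65.025 kip·in.
Critical point at (x, y) = (4.884, 3.25) from centroid. f_tx = M·y/J = 0.67 kip/in; f_ty = M·x/J = 1.007 kip/in.
Resultant f_max = √[f_tx² + (f_v + f_ty)²] = √[0.67² + (0.4033 + 1.007)²] = 1.561 kip/in.
Capacity per unit length: r_n/Ω = (1/2.0) × 0.6 × 80 × (0.707 × 0.1875) = 3.181 kip/in.
1.561 ≤ 3.181 → adequate.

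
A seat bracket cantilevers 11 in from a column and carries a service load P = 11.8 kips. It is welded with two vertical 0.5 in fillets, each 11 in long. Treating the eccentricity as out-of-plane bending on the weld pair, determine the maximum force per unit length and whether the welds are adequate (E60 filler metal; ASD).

f_max ≈ 3.26 kip/in; adequate

E60XX → F_EXX = 60 ksi.
L_w = 2 × 11 = 22 in; section modulus (unit throat) S = 2 × L²/6 = 40.33 in².
Direct shear f_v = P/L_w = 11.8/22 = 0.5364 kip/in.
Moment M = P × e = 11.8 × 11 = 129.8 kip·in; bending f_b = M/S = 3.218 kip/in.
f_max = √(f_v² + f_b²) = √(0.5364² + 3.218²) = 3.263 kip/in.
r_n/Ω = (1/2.0) × 0.6 × 60 × (0.707 × 0.5) = 6.363 kip/in → adequate.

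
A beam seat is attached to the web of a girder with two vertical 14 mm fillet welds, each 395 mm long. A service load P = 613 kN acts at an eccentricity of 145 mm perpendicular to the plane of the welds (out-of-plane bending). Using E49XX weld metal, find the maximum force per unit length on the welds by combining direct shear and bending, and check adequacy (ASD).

f_max ≈ 1880 N/mm; NOT adequate

E49XX → F_EXX = 490 MPa.
L_w = 2 × 395 = 790 mm; section modulus (unit throat) S = 2 × L²/6 = 52010 mm².
Direct shear f_v = P/L_w = 613×10³/790 = 775.9 N/mm.
Moment M = P × e = 613×10³ × 145 = 88885000 N·mm; bending f_b = M/S = 1709 N/mm.
f_max = √(f_v² + f_b²) = √(775.9² + 1709²) = 1877 N/mm.
r_n/Ω = (1/2.0) × 0.6 × 490 × (0.707 × 14) = 1455 N/mm → NOT adequate.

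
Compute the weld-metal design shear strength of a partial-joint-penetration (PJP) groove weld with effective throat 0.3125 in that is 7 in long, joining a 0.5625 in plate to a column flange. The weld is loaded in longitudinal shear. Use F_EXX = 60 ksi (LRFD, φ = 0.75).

Effective throat (given) t_e = 0.3125 in.
A_we = 0.3125 × 7 = 2.188 in².
F_nw = 0.6 F_EXX = 36 ksi.
φR_n = 0.75 × 36 × 2.188 = 59.06 kips.

φR_n ≈ 59.1 kips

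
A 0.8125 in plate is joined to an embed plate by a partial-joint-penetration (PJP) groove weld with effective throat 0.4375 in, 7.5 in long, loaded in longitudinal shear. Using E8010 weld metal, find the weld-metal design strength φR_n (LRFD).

φR_n ≈ 118 kips

E80XX → F_EXX = 80 ksi.
Effective throat (given) t_e = 0.4375 in.
A_we = 0.4375 × 7.5 = 3.281 in².
F_nw = 0.6 F_EXX = 48 ksi.
φR_n = 0.75 × 48 × 3.281 = 118.1 kips.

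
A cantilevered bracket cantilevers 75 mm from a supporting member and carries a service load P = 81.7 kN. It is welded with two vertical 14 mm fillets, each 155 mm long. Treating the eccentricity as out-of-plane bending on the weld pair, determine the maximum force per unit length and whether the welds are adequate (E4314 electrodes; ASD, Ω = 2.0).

E43XX → F_EXX = 430 MPa.
L_w = 2 × 155 = 310 mm; section modulus (unit throat) S = 2 × L²/6 = 8008 mm².
Direct shear f_v = P/L_w = 81.7×10³/310 = 263.5 N/mm.
Moment M = P × e = 81.7×10³ × 75 = 6127500 N·mm; bending f_b = M/S = 765.1 N/mm.
f_max = √(f_v² + f_b²) = √(263.5² + 765.1²) = 809.3 N/mm.
r_n/Ω = (1/2.0) × 0.6 × 430 × (0.707 × 14) = 1277 N/mm → adequate.

f_max ≈ 809 N/mm; adequate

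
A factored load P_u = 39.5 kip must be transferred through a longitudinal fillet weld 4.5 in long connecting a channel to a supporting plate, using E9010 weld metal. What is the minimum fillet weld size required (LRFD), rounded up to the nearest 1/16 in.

E90XX → F_EXX = 90 ksi.
Total weld length L = 4.5 in.
Required throat t_e = P_u / (φ × 0.6 F_EXX × L) = 39.5 / (0.75 × 0.6 × 90 × 4.5) = 0.2167 in.
Required leg w = t_e / 0.707 = 0.3066 in → use 5/16 in.

w = 5/16 in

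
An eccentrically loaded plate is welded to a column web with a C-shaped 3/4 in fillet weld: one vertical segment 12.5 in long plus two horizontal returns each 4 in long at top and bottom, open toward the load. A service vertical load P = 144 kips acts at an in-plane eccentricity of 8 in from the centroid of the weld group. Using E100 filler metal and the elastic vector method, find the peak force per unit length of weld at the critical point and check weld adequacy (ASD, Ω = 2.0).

f_max ≈ 20.2 kip/in; NOT adequate

E100XX → F_EXX = 100 ksi.
Total weld length L_w = 20.5 in. Treat welds as unit-width lines.
Centroid: x̄ = 2×4×2 / 20.5 = 0.7805 in from the vertical weld.
Polar moment about centroid: J = I_x + I_y = [12.5³/12 + 2×4×6.25²] + [12.5×0.7805² + 2(4³/12 + 4×1.22²)] = 505.4 in³.
Direct shear f_v = P/L_w = 144 / 20.5 = 7.024 kip/in (vertical).
Torsion M = P·e = 144 × 8 = 1152 kip·in.
Critical point at (x, y) = (3.22, 6.25) from centroid. f_tx = M·y/J = 14.25 kip/in; f_ty = M·x/J = 7.338 kip/in.
Resultant f_max = √[f_tx² + (f_v + f_ty)²] = √[14.25² + (7.024 + 7.338)²] = 20.23 kip/in.
Capacity per unit length: r_n/Ω = (1/2.0) × 0.6 × 100 × (0.707 × 0.75) = 15.91 kip/in.
20.23 > 15.91 → NOT adequate.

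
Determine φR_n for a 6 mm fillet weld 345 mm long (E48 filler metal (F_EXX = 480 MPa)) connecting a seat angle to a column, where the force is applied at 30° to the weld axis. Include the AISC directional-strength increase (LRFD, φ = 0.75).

t_e = 0.707 × 6 = 4.242 mm; A_we = 4.242 × 345 = 1463 mm².
Directional factor: 1.0 + 0.5 sin^1.5(30°) = 1.177.
F_nw = 0.6 × 480 × 1.177 = 338.9 MPa.
φR_n = 0.75 × 338.9 × 1463 × 10⁻³ = 372 kN.

φR_n ≈ 372 kN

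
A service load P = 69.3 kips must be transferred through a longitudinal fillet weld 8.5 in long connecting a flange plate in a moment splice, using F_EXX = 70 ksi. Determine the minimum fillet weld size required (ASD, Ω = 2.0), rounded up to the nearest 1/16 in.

w = 9/16 in

Total weld length L = 8.5 in.
Required throat t_e = P × Ω / (0.6 F_EXX × L) = 69.3 × 2.0 / (0.6 × 70 × 8.5) = 0.3882 in.
Required leg w = t_e / 0.707 = 0.5491 in → use 9/16 in.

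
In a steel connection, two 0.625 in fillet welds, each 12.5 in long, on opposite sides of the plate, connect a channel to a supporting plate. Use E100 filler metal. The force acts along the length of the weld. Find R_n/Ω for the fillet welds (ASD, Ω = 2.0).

E100XX → F_EXX = 100 ksi.
Effective throat t_e = 0.707 × 0.625 = 0.4419 in.
Total length L = 25 in; A_we = 0.4419 × 25 = 11.05 in².
F_nw = 0.6 F_EXX = 0.6 × 100 = 60 ksi.
R_n = 60 × 11.05 = 662.8 kips; R_n/Ω = 662.8/2.0 = 331.4 kips.

R_n/Ω ≈ 331 kips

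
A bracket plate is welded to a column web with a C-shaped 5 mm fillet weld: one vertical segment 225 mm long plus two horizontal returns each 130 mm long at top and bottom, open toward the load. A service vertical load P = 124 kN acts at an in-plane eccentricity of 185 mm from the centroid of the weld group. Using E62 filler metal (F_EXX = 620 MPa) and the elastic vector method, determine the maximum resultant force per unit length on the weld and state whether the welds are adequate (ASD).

f_max ≈ 849 N/mm; NOT adequate

Total weld length L_w = 485 mm. Treat welds as unit-width lines.
Centroid: x̄ = 2×130×65 / 485 = 34.85 mm from the vertical weld.
Polar moment about centroid: J = I_x + I_y = [225³/12 + 2×130×112.5²] + [225×34.85² + 2(130³/12 + 130×30.15²)] = 5116000 mm³.
Direct shear f_v = P/L_w = 124×10³ / 485 = 255.7 N/mm (vertical).
Torsion M = P·e = 124×10³ × 185 = 22940000 N·mm.
Critical point at (x, y) = (95.15, 112.5) from centroid. f_tx = M·y/J = 504.5 N/mm; f_ty = M·x/J = 426.7 N/mm.
Resultant f_max = √[f_tx² + (f_v + f_ty)²] = √[504.5² + (255.7 + 426.7)²] = 848.6 N/mm.
Capacity per unit length: r_n/Ω = (1/2.0) × 0.6 × 620 × (0.707 × 5) = 657.5 N/mm.
848.6 > 657.5 → NOT adequate.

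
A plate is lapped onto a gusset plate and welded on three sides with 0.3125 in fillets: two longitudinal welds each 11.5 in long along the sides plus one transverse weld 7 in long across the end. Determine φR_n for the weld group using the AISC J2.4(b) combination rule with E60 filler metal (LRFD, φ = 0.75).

φR_n ≈ 179 kips

E60XX → F_EXX = 60 ksi.
t_e = 0.707 × 0.3125 = 0.2209 in.
R_nwl = 0.6 × 60 × 0.2209 × 23 = 182.9 kips (longitudinal, 2 welds).
R_nwt = 0.6 × 60 × 0.2209 × 7 = 55.68 kips (transverse, base value).
(i) R_nwl + R_nwt = 238.6 kips; (ii) 0.85 R_nwl + 1.5 R_nwt = 239 kips.
R_n = max = 239 kips [governs: (ii)]; φR_n = 179.3 kips.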